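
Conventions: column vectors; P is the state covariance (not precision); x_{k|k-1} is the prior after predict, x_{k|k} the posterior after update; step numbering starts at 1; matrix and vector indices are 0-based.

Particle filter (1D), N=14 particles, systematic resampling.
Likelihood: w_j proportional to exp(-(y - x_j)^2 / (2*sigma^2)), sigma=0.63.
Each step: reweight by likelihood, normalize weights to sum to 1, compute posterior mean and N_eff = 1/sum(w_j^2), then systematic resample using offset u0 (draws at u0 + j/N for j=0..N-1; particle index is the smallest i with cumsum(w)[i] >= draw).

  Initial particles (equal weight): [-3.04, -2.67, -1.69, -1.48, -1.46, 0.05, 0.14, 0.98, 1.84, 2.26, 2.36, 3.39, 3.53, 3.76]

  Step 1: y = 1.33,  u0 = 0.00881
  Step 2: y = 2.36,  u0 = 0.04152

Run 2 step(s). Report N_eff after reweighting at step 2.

N_eff = 7.8571

step 1: w=[0.0000, 0.0000, 0.0000, 0.0000, 0.0000, 0.0512, 0.0677, 0.3457, 0.2906, 0.1357, 0.1060, 0.0019, 0.0009, 0.0002]  mean=1.4528  Neff=4.1528  idx=[5, 6, 7, 7, 7, 7, 7, 8, 8, 8, 8, 9, 9, 10]
step 2: w=[0.0002, 0.0003, 0.0145, 0.0145, 0.0145, 0.0145, 0.0145, 0.1133, 0.1133, 0.1133, 0.1133, 0.1573, 0.1573, 0.1593]  mean=1.9919  Neff=7.8571  idx=[4, 7, 7, 8, 9, 9, 10, 11, 11, 12, 12, 12, 13, 13]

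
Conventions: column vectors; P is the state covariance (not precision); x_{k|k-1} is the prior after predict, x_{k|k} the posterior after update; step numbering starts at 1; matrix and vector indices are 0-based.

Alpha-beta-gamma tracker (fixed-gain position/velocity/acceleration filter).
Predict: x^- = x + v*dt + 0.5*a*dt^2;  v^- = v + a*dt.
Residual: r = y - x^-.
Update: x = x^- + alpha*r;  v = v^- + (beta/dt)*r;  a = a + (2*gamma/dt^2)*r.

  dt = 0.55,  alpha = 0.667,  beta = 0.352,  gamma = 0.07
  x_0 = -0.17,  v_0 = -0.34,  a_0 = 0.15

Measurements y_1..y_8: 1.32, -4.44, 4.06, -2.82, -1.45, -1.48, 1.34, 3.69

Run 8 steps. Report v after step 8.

v_post = 3.6300

step 1: x_pred=-0.3343  r=1.6543  x^+=0.7691  v^+=0.8013  a^+=0.9156
step 2: x_pred=1.3483  r=-5.7883  x^+=-2.5125  v^+=-2.3997  a^+=-1.7632
step 3: x_pred=-4.0990  r=8.1590  x^+=1.3431  v^+=1.8523  a^+=2.0128
step 4: x_pred=2.6663  r=-5.4863  x^+=-0.9931  v^+=-0.5518  a^+=-0.5263
step 5: x_pred=-1.3762  r=-0.0738  x^+=-1.4254  v^+=-0.8885  a^+=-0.5604
step 6: x_pred=-1.9989  r=0.5189  x^+=-1.6528  v^+=-0.8647  a^+=-0.3203
step 7: x_pred=-2.1768  r=3.5168  x^+=0.1689  v^+=1.2099  a^+=1.3073
step 8: x_pred=1.0321  r=2.6579  x^+=2.8049  v^+=3.6300  a^+=2.5374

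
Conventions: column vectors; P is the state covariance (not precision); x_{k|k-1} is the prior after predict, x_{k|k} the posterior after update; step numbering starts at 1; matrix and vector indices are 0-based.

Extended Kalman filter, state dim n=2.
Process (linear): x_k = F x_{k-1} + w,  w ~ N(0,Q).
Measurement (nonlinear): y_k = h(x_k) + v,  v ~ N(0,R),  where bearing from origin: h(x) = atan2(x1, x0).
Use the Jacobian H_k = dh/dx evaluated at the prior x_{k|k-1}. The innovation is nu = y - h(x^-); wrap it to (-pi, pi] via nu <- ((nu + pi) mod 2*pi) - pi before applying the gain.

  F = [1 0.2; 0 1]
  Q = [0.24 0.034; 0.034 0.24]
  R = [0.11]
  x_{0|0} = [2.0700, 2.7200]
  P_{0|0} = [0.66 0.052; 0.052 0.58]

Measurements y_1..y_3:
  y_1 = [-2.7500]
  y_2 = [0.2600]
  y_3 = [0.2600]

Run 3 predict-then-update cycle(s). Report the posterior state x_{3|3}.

step 1: x^-=[2.6140, 2.7200]  P^-=[0.9440 0.2020; 0.2020 0.8200]  H_jac=[-0.1911 0.1837]  S=[0.1580]  K=[-0.9073; 0.7091]  nu=[2.7279]  x^+=[0.1390, 4.6543]  P^+=[0.8140 0.3036; 0.3036 0.7406]
step 2: x^-=[1.0699, 4.6543]  P^-=[1.2050 0.4857; 0.4857 0.9806]  H_jac=[-0.2041 0.0469]  S=[0.1530]  K=[-1.4580; -0.3471]  nu=[-1.0849]  x^+=[2.6515, 5.0309]  P^+=[0.8797 0.4083; 0.4083 0.9621]
step 3: x^-=[3.6577, 5.0309]  P^-=[1.3215 0.6347; 0.6347 1.2021]  H_jac=[-0.1300 0.0945]  S=[0.1275]  K=[-0.8773; 0.2441]  nu=[-0.6821]  x^+=[4.2561, 4.8644]  P^+=[1.2234 0.6620; 0.6620 1.1945]

x_post = [4.2561, 4.8644]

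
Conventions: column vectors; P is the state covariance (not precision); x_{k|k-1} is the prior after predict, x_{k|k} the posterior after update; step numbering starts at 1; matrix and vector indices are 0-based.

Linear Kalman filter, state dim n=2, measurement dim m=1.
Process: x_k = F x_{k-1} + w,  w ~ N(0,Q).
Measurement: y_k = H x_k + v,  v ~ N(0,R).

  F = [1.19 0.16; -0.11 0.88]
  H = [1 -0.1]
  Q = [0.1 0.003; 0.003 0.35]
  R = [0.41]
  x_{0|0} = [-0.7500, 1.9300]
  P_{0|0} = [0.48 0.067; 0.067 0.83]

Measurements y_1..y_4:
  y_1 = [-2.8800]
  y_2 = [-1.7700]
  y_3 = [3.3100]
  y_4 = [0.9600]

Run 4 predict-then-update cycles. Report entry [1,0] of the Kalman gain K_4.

K[1,0] = 0.2226

step 1: x^-=[-0.5837, 1.7809]  P^-=[0.8265 0.1260; 0.1260 0.9856]  S=[1.2211]  K=[0.6665; 0.0225]  nu=[-2.1182]  x^+=[-1.9955, 1.7333]  P^+=[0.2840 0.1077; 0.1077 0.9850]
step 2: x^-=[-2.0973, 1.7448]  P^-=[0.5685 0.2154; 0.2154 1.0953]  S=[0.9463]  K=[0.5779; 0.1119]  nu=[0.5018]  x^+=[-1.8073, 1.8009]  P^+=[0.2524 0.1542; 0.1542 1.0835]
step 3: x^-=[-1.8625, 1.7836]  P^-=[0.5439 0.2813; 0.2813 1.1623]  S=[0.9092]  K=[0.5672; 0.1816]  nu=[5.3509]  x^+=[1.1726, 2.7551]  P^+=[0.2513 0.1877; 0.1877 1.1323]
step 4: x^-=[1.8362, 2.2955]  P^-=[0.5564 0.3228; 0.3228 1.1936]  S=[0.9137]  K=[0.5736; 0.2226]  nu=[-0.6466]  x^+=[1.4653, 2.1516]  P^+=[0.2558 0.2061; 0.2061 1.1483]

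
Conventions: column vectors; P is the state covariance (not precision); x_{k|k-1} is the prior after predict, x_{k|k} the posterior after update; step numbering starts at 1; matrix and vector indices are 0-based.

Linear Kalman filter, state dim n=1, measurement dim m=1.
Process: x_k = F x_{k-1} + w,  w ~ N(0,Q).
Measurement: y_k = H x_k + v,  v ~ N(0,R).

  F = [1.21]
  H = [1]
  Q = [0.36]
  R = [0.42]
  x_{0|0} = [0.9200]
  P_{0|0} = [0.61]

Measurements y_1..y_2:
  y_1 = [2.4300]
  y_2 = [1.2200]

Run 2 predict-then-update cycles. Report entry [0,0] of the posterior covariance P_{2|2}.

P_post[0,0] = 0.2778

step 1: x^-=[1.1132]  P^-=[1.2531]  S=[1.6731]  K=[0.7490]  nu=[1.3168]  x^+=[2.0994]  P^+=[0.3146]
step 2: x^-=[2.5403]  P^-=[0.8206]  S=[1.2406]  K=[0.6614]  nu=[-1.3203]  x^+=[1.6670]  P^+=[0.2778]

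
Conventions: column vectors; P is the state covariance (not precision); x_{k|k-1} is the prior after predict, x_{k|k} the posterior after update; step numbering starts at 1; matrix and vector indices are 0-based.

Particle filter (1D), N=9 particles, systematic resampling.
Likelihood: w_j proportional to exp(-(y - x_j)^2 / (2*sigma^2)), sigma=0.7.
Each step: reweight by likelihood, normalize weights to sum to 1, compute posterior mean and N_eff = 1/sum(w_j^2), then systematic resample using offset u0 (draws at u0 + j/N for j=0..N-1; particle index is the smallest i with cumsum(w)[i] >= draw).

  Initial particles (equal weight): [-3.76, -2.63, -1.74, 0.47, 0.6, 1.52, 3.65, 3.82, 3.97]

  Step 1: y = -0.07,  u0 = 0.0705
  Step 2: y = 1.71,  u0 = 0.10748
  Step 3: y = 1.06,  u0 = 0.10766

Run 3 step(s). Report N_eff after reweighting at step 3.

step 1: w=[0.0000, 0.0008, 0.0385, 0.4917, 0.4188, 0.0502, 0.0000, 0.0000, 0.0000]  mean=0.4896  Neff=2.3743  idx=[3, 3, 3, 3, 3, 4, 4, 4, 5]
step 2: w=[0.0729, 0.0729, 0.0729, 0.0729, 0.0729, 0.0995, 0.0995, 0.0995, 0.3372]  mean=0.8629  Neff=5.8843  idx=[1, 3, 4, 5, 6, 8, 8, 8, 8]
step 3: w=[0.1010, 0.1010, 0.1010, 0.1161, 0.1161, 0.1161, 0.1161, 0.1161, 0.1161]  mean=0.9880  Neff=8.9632  idx=[1, 2, 3, 4, 5, 6, 7, 8, 8]

N_eff = 8.9632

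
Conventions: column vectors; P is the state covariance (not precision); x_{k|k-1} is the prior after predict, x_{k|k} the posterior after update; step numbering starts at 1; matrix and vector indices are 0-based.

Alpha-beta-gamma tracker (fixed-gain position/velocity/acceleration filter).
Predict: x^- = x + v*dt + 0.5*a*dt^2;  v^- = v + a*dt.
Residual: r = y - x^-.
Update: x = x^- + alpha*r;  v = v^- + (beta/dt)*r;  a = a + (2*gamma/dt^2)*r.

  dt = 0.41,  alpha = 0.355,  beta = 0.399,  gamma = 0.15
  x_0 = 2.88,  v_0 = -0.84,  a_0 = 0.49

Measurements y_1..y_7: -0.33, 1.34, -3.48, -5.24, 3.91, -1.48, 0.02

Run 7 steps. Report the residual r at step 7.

resid = -3.8110

step 1: x_pred=2.5768  r=-2.9068  x^+=1.5449  v^+=-3.4679  a^+=-4.6976
step 2: x_pred=-0.2718  r=1.6118  x^+=0.3004  v^+=-3.8254  a^+=-1.8211
step 3: x_pred=-1.4211  r=-2.0589  x^+=-2.1520  v^+=-6.5757  a^+=-5.4956
step 4: x_pred=-5.3099  r=0.0699  x^+=-5.2851  v^+=-8.7608  a^+=-5.3708
step 5: x_pred=-9.3285  r=13.2385  x^+=-4.6288  v^+=1.9204  a^+=18.2553
step 6: x_pred=-2.3071  r=0.8271  x^+=-2.0135  v^+=10.2100  a^+=19.7313
step 7: x_pred=3.8310  r=-3.8110  x^+=2.4781  v^+=14.5910  a^+=12.9299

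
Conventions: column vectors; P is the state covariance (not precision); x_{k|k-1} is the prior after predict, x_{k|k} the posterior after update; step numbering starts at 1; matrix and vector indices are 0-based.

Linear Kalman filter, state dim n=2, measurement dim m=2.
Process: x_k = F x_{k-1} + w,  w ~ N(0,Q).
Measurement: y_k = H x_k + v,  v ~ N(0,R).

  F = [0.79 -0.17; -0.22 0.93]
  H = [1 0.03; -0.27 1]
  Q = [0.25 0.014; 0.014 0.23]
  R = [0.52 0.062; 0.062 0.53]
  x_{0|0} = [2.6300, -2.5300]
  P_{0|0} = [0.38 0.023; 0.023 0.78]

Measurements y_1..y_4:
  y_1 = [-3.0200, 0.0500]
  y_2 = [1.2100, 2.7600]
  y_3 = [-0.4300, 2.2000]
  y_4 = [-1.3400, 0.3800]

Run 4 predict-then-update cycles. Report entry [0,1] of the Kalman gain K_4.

step 1: x^-=[2.5078, -2.9315]  P^-=[0.5035 -0.1576; -0.1576 0.9136]  S=[1.0149 -0.2029; -0.2029 1.5654]  K=[0.4661 -0.1271; -0.0064 0.6100]  nu=[-5.4399, 3.6586]  x^+=[-0.4926, -0.6653]  P^+=[0.2337 0.0246; 0.0246 0.3295]
step 2: x^-=[-0.2761, -0.5103]  P^-=[0.3988 -0.0597; -0.0597 0.5163]  S=[0.9157 -0.0894; -0.0894 1.1076]  K=[0.4221 -0.1170; -0.0014 0.4806]  nu=[1.5014, 3.1958]  x^+=[-0.0164, 1.0234]  P^+=[0.2116 0.0213; 0.0213 0.2604]
step 3: x^-=[-0.1869, 0.9554]  P^-=[0.3839 -0.0475; -0.0475 0.4567]  S=[0.9014 -0.0751; -0.0751 1.0404]  K=[0.4147 -0.1154; 0.0001 0.4513]  nu=[-0.2718, 1.1942]  x^+=[-0.4374, 1.4943]  P^+=[0.2078 0.0207; 0.0207 0.2448]
step 4: x^-=[-0.5996, 1.4859]  P^-=[0.3812 -0.0449; -0.0449 0.4433]  S=[0.8989 -0.0721; -0.0721 1.0253]  K=[0.4134 -0.1151; 0.0005 0.4442]  nu=[-0.7850, -1.2678]  x^+=[-0.7782, 0.9223]  P^+=[0.2072 0.0206; 0.0206 0.2410]

K[0,1] = -0.1151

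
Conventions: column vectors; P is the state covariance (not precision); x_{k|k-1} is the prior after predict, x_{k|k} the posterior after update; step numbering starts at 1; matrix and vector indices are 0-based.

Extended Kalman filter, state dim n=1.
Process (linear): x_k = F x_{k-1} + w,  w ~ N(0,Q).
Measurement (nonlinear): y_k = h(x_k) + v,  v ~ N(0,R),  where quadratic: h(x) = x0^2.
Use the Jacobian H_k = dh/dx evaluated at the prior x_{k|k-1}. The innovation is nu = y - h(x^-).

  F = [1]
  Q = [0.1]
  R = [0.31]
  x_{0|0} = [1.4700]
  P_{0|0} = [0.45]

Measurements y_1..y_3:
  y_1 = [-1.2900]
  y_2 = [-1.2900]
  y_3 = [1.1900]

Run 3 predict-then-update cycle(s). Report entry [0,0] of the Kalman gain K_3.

K[0,0] = 0.0018

step 1: x^-=[1.4700]  P^-=[0.5500]  H_jac=[2.9400]  S=[5.0640]  K=[0.3193]  nu=[-3.4509]  x^+=[0.3681]  P^+=[0.0337]
step 2: x^-=[0.3681]  P^-=[0.1337]  H_jac=[0.7362]  S=[0.3824]  K=[0.2573]  nu=[-1.4255]  x^+=[0.0013]  P^+=[0.1084]
step 3: x^-=[0.0013]  P^-=[0.2084]  H_jac=[0.0026]  S=[0.3100]  K=[0.0018]  nu=[1.1900]  x^+=[0.0034]  P^+=[0.2083]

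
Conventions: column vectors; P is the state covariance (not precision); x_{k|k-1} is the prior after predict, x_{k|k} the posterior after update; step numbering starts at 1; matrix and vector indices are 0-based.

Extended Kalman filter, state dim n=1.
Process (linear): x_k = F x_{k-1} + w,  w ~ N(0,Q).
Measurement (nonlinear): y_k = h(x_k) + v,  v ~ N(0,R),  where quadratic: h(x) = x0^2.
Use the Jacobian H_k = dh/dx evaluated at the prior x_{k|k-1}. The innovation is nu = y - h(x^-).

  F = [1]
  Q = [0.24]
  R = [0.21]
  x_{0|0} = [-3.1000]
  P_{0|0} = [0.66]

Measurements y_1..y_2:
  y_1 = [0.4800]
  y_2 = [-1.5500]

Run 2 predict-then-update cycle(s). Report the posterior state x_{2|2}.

step 1: x^-=[-3.1000]  P^-=[0.9000]  H_jac=[-6.2000]  S=[34.8060]  K=[-0.1603]  nu=[-9.1300]  x^+=[-1.6363]  P^+=[0.0054]
step 2: x^-=[-1.6363]  P^-=[0.2454]  H_jac=[-3.2726]  S=[2.8385]  K=[-0.2830]  nu=[-4.2275]  x^+=[-0.4401]  P^+=[0.0182]

x_post = [-0.4401]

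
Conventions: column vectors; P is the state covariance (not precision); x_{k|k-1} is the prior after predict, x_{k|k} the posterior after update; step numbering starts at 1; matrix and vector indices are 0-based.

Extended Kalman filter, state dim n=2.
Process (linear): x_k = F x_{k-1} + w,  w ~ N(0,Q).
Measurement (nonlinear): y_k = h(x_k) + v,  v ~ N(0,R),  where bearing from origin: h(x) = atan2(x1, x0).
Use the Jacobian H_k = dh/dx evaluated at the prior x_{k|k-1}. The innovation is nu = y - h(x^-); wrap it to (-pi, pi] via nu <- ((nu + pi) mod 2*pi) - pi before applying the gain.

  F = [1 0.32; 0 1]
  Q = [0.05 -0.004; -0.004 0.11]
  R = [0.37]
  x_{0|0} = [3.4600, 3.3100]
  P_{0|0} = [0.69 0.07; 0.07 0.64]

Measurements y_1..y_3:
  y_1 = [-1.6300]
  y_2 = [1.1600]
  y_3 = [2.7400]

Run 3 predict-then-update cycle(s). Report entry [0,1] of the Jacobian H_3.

step 1: x^-=[4.5192, 3.3100]  P^-=[0.8503 0.2708; 0.2708 0.7500]  H_jac=[-0.1055 0.1440]  S=[0.3868]  K=[-0.1311; 0.2054]  nu=[-2.2622]  x^+=[4.8157, 2.8453]  P^+=[0.8437 0.2812; 0.2812 0.7337]
step 2: x^-=[5.7262, 2.8453]  P^-=[1.1488 0.5120; 0.5120 0.8437]  H_jac=[-0.0696 0.1401]  S=[0.3821]  K=[-0.0216; 0.2160]  nu=[0.6988]  x^+=[5.7111, 2.9963]  P^+=[1.1486 0.5138; 0.5138 0.8259]
step 3: x^-=[6.6699, 2.9963]  P^-=[1.6120 0.7740; 0.7740 0.9359]  H_jac=[-0.0560 0.1248]  S=[0.3788]  K=[0.0164; 0.1937]  nu=[2.3178]  x^+=[6.7080, 3.4452]  P^+=[1.6119 0.7728; 0.7728 0.9216]

H_jac[0,1] = 0.1248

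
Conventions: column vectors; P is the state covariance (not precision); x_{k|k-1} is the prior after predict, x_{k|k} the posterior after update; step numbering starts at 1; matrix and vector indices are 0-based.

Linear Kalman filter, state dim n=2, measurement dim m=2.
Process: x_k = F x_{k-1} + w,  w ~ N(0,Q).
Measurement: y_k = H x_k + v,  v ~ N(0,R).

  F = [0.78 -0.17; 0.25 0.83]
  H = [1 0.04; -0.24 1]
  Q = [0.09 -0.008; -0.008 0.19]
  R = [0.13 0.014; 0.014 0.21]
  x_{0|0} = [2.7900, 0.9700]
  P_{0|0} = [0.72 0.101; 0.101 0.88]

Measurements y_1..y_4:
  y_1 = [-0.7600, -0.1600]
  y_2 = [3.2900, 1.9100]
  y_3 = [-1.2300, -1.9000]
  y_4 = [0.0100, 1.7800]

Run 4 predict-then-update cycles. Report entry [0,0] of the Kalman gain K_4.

step 1: x^-=[2.0113, 1.5026]  P^-=[0.5267 0.0693; 0.0693 0.8831]  S=[0.6637 -0.0084; -0.0084 1.0902]  K=[0.7972 -0.0462; 0.1678 0.7961]  nu=[-2.8314, -1.1799]  x^+=[-0.1914, 0.0882]  P^+=[0.1020 0.0259; 0.0259 0.1758]
step 2: x^-=[-0.1643, 0.0253]  P^-=[0.1502 0.0028; 0.0028 0.3282]  S=[0.2810 -0.0062; -0.0062 0.5455]  K=[0.5339 -0.0550; 0.0698 0.6012]  nu=[3.4533, 1.8452]  x^+=[1.5778, 1.3758]  P^+=[0.0681 0.0123; 0.0123 0.1302]
step 3: x^-=[0.9968, 1.5363]  P^-=[0.1320 -0.0056; -0.0056 0.2890]  S=[0.2620 -0.0117; -0.0117 0.5093]  K=[0.5001 -0.0618; 0.0481 0.5712]  nu=[-2.2883, -3.1971]  x^+=[0.0500, -0.4000]  P^+=[0.0638 0.0093; 0.0093 0.1229]
step 4: x^-=[0.1070, -0.3195]  P^-=[0.1299 -0.0073; -0.0073 0.2825]  S=[0.2597 -0.0131; -0.0131 0.5035]  K=[0.4957 -0.0635; 0.0440 0.5657]  nu=[-0.0842, 2.1252]  x^+=[-0.0696, 0.8790]  P^+=[0.0632 0.0088; 0.0088 0.1215]

K[0,0] = 0.4957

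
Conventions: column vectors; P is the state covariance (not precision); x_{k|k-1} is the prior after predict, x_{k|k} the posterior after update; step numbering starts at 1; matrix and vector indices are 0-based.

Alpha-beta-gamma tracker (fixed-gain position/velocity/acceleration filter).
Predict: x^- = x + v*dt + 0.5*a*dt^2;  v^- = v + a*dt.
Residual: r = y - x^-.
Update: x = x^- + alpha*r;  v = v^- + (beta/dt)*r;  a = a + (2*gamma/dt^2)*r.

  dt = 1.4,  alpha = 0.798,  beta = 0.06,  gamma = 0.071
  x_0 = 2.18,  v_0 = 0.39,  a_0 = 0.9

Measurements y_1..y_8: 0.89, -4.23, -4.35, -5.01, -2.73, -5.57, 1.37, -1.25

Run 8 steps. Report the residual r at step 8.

step 1: x_pred=3.6080  r=-2.7180  x^+=1.4390  v^+=1.5335  a^+=0.7031
step 2: x_pred=4.2750  r=-8.5050  x^+=-2.5120  v^+=2.1533  a^+=0.0869
step 3: x_pred=0.5878  r=-4.9378  x^+=-3.3526  v^+=2.0634  a^+=-0.2708
step 4: x_pred=-0.7292  r=-4.2808  x^+=-4.1453  v^+=1.5008  a^+=-0.5810
step 5: x_pred=-2.6136  r=-0.1164  x^+=-2.7065  v^+=0.6824  a^+=-0.5894
step 6: x_pred=-2.3287  r=-3.2413  x^+=-4.9153  v^+=-0.2817  a^+=-0.8242
step 7: x_pred=-6.1174  r=7.4874  x^+=-0.1424  v^+=-1.1147  a^+=-0.2818
step 8: x_pred=-1.9792  r=0.7292  x^+=-1.3973  v^+=-1.4780  a^+=-0.2290

resid = 0.7292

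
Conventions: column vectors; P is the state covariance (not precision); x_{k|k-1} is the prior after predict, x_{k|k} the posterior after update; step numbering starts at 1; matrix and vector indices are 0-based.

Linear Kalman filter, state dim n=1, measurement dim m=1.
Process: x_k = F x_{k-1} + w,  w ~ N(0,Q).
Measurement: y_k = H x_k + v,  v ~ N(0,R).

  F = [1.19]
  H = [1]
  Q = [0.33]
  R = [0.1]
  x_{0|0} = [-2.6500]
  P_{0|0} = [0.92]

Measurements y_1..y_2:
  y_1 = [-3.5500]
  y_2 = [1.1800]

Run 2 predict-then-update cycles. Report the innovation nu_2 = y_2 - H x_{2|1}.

step 1: x^-=[-3.1535]  P^-=[1.6328]  S=[1.7328]  K=[0.9423]  nu=[-0.3965]  x^+=[-3.5271]  P^+=[0.0942]
step 2: x^-=[-4.1973]  P^-=[0.4634]  S=[0.5634]  K=[0.8225]  nu=[5.3773]  x^+=[0.2256]  P^+=[0.0823]

innov = [5.3773]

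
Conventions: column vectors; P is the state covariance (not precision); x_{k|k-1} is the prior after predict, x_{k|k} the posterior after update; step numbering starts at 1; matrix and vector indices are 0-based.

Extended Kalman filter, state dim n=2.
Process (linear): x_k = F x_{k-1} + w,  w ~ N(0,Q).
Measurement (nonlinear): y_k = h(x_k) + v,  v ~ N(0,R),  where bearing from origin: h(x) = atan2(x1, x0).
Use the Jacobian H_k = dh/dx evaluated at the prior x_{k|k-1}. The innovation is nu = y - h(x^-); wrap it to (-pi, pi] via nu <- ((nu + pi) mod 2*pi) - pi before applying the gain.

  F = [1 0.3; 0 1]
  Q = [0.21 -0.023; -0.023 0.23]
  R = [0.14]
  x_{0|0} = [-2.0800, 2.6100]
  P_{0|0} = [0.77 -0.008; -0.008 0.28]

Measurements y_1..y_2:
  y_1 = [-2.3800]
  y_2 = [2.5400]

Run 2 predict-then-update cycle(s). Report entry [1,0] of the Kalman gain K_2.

step 1: x^-=[-1.2970, 2.6100]  P^-=[1.0004 0.0530; 0.0530 0.5100]  H_jac=[-0.3073 -0.1527]  S=[0.2513]  K=[-1.2553; -0.3747]  nu=[1.8712]  x^+=[-3.6460, 1.9089]  P^+=[0.6044 -0.0652; -0.0652 0.4747]
step 2: x^-=[-3.0733, 1.9089]  P^-=[0.8180 0.0542; 0.0542 0.7047]  H_jac=[-0.1458 -0.2348]  S=[0.2000]  K=[-0.6602; -0.8670]  nu=[-0.0458]  x^+=[-3.0431, 1.9486]  P^+=[0.7308 -0.0603; -0.0603 0.5544]

K[1,0] = -0.8670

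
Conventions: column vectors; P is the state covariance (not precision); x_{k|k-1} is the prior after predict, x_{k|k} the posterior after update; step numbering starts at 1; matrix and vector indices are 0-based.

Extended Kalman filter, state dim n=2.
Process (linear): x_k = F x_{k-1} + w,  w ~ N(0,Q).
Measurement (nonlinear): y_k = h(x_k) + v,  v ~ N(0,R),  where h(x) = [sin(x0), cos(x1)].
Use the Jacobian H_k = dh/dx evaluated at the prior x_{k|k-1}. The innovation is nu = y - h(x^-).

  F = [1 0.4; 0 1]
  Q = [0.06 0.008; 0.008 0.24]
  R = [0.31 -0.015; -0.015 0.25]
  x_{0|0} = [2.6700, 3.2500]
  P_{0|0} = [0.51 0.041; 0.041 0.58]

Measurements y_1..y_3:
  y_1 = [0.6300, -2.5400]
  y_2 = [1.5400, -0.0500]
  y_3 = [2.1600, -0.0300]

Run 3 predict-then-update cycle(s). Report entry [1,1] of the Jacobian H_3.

step 1: x^-=[3.9700, 3.2500]  P^-=[0.6956 0.2810; 0.2810 0.8200]  H_jac=[-0.6761 0.0000; 0.0000 0.1082]  S=[0.6279 -0.0356; -0.0356 0.2596]  K=[-0.7481 0.0147; -0.2854 0.3027]  nu=[1.3669, -1.5459]  x^+=[2.9248, 2.3920]  P^+=[0.3434 0.1376; 0.1376 0.7389]
step 2: x^-=[3.8816, 2.3920]  P^-=[0.6317 0.4412; 0.4412 0.9789]  H_jac=[-0.7385 0.0000; 0.0000 -0.6813]  S=[0.6545 0.2070; 0.2070 0.7044]  K=[-0.6370 -0.2395; -0.2187 -0.8826]  nu=[2.2143, 0.6820]  x^+=[2.3078, 1.3059]  P^+=[0.2625 0.0739; 0.0739 0.3190]
step 3: x^-=[2.8301, 1.3059]  P^-=[0.4327 0.2095; 0.2095 0.5590]  H_jac=[-0.9519 0.0000; 0.0000 -0.9651]  S=[0.7020 0.1775; 0.1775 0.7707]  K=[-0.5525 -0.1351; -0.1137 -0.6739]  nu=[1.8536, -0.2918]  x^+=[1.8455, 1.2918]  P^+=[0.1778 0.0264; 0.0264 0.1728]

H_jac[1,1] = -0.9651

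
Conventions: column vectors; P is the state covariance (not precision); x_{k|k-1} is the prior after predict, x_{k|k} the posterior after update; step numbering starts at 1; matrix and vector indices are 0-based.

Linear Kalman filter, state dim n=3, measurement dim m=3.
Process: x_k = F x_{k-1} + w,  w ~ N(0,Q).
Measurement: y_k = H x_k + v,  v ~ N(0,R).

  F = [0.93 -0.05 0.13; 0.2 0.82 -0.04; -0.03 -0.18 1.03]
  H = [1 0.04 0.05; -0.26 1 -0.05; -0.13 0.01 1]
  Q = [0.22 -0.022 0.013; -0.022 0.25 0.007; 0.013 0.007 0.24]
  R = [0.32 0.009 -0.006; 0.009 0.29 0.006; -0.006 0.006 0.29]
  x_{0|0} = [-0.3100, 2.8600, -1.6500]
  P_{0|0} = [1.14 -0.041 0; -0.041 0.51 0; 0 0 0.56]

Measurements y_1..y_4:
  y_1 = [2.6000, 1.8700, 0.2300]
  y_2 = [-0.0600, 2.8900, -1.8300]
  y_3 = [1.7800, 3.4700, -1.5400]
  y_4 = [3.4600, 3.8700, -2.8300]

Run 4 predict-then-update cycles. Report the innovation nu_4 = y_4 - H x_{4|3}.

step 1: x^-=[-0.6458, 2.3492, -2.2050]  P^-=[1.2205 0.1354 0.0676; 0.1354 0.6260 -0.0957; 0.0676 -0.0957 0.8512]  S=[1.5609 -0.1603 -0.0580; -0.1603 0.9415 -0.1198; -0.0580 -0.1198 1.1421]  K=[0.7787 -0.0702 -0.0464; 0.1668 0.6589 -0.0162; 0.0896 -0.0567 0.7354]  nu=[3.2621, -0.7574, 2.3276]  x^+=[1.8393, 2.3566, -0.1582]  P^+=[0.2461 0.0510 0.0129; 0.0510 0.2059 0.0028; 0.0129 0.0028 0.2140]
step 2: x^-=[1.5722, 2.3066, -0.6423]  P^-=[0.4354 0.0528 0.0403; 0.0528 0.4150 -0.0317; 0.0403 -0.0317 0.4727]  S=[0.7653 -0.0406 0.0002; -0.0406 0.7123 -0.0476; 0.0002 -0.0476 0.7588]  K=[0.5712 -0.0567 -0.0245; 0.1189 0.5716 -0.0095; 0.0792 -0.0469 0.6126]  nu=[-1.6923, 0.9600, -1.0064]  x^+=[0.5757, 2.6637, -1.4379]  P^+=[0.1804 0.0361 0.0122; 0.0361 0.1763 0.0029; 0.0122 0.0029 0.1785]
step 3: x^-=[0.2153, 2.3569, -1.9778]  P^-=[0.3790 0.0307 0.0389; 0.0307 0.3875 -0.0246; 0.0389 -0.0246 0.4338]  S=[0.7070 -0.0484 0.0044; -0.0484 0.6917 -0.0376; 0.0044 -0.0376 0.7195]  K=[0.5363 -0.0645 -0.0206; 0.1018 0.5572 -0.0059; 0.0776 -0.0440 0.5927]  nu=[1.5693, 1.0702, 0.4422]  x^+=[0.9788, 3.1103, -1.6409]  P^+=[0.1693 0.0306 0.0121; 0.0306 0.1706 0.0033; 0.0121 0.0033 0.1727]
step 4: x^-=[0.5415, 2.8119, -2.2794]  P^-=[0.3698 0.0249 0.0392; 0.0249 0.3814 -0.0229; 0.0392 -0.0229 0.4273]  S=[0.6973 -0.0519 0.0056; -0.0519 0.6878 -0.0351; 0.0056 -0.0351 0.7128]  K=[0.5297 -0.0675 -0.0196; 0.0972 0.5538 -0.0047; 0.0776 -0.0432 0.5892]  nu=[2.9200, 1.0849, -0.5084]  x^+=[2.0250, 3.6990, -2.3991]  P^+=[0.1672 0.0292 0.0122; 0.0292 0.1692 0.0035; 0.0122 0.0035 0.1717]

innov = [2.9200, 1.0849, -0.5084]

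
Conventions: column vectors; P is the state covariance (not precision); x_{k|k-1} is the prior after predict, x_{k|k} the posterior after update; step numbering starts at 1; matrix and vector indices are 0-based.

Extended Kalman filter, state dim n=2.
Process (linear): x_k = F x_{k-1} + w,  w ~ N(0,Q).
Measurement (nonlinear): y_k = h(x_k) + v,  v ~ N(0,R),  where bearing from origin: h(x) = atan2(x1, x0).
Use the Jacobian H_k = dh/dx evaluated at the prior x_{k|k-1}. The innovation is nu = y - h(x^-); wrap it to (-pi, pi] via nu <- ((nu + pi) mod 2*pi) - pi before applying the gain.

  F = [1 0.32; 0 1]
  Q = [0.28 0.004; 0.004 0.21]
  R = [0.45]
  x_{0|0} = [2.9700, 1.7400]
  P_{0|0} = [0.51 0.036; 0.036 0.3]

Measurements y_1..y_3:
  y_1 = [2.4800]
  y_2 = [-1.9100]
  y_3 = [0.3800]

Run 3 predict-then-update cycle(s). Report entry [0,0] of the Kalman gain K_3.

K[0,0] = -0.0260

step 1: x^-=[3.5268, 1.7400]  P^-=[0.8438 0.1360; 0.1360 0.5100]  H_jac=[-0.1125 0.2280]  S=[0.4802]  K=[-0.1331; 0.2103]  nu=[2.0217]  x^+=[3.2577, 2.1652]  P^+=[0.8353 0.1494; 0.1494 0.4888]
step 2: x^-=[3.9506, 2.1652]  P^-=[1.2609 0.3098; 0.3098 0.6988]  H_jac=[-0.1067 0.1947]  S=[0.4780]  K=[-0.1553; 0.2154]  nu=[-2.4114]  x^+=[4.3250, 1.6457]  P^+=[1.2494 0.3258; 0.3258 0.6766]
step 3: x^-=[4.8516, 1.6457]  P^-=[1.8072 0.5463; 0.5463 0.8866]  H_jac=[-0.0627 0.1848]  S=[0.4747]  K=[-0.0260; 0.2730]  nu=[0.0530]  x^+=[4.8502, 1.6602]  P^+=[1.8069 0.5497; 0.5497 0.8512]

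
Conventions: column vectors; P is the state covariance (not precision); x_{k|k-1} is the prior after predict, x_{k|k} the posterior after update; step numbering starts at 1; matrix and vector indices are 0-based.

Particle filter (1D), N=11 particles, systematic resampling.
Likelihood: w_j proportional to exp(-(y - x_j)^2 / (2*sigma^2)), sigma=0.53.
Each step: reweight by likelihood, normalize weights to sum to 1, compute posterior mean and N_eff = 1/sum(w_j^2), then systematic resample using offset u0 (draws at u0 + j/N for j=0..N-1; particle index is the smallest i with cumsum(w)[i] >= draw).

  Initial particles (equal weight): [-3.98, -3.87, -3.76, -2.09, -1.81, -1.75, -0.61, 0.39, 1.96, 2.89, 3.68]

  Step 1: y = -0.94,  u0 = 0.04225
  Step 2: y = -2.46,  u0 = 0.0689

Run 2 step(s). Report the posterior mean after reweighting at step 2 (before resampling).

post_mean = -1.8704

step 1: w=[0.0000, 0.0000, 0.0000, 0.0620, 0.1696, 0.2029, 0.5375, 0.0280, 0.0000, 0.0000, 0.0000]  mean=-1.1086  Neff=2.7513  idx=[3, 4, 4, 5, 5, 6, 6, 6, 6, 6, 6]
step 2: w=[0.3067, 0.1845, 0.1845, 0.1595, 0.1595, 0.0009, 0.0009, 0.0009, 0.0009, 0.0009, 0.0009]  mean=-1.8704  Neff=4.6943  idx=[0, 0, 0, 1, 1, 2, 2, 3, 3, 4, 4]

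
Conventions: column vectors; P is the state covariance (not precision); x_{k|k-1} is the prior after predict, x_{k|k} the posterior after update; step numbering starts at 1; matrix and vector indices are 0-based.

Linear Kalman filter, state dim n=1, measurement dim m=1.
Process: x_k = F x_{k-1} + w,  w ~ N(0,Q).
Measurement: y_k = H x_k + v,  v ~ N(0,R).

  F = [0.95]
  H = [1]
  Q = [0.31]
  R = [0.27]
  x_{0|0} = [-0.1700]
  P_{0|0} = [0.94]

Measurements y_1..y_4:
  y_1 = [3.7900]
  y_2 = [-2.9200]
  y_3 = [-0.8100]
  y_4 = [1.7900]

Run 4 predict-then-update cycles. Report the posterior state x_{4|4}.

x_post = [0.8433]

step 1: x^-=[-0.1615]  P^-=[1.1583]  S=[1.4283]  K=[0.8110]  nu=[3.9515]  x^+=[3.0431]  P^+=[0.2190]
step 2: x^-=[2.8909]  P^-=[0.5076]  S=[0.7776]  K=[0.6528]  nu=[-5.8109]  x^+=[-0.9024]  P^+=[0.1763]
step 3: x^-=[-0.8572]  P^-=[0.4691]  S=[0.7391]  K=[0.6347]  nu=[0.0472]  x^+=[-0.8273]  P^+=[0.1714]
step 4: x^-=[-0.7859]  P^-=[0.4647]  S=[0.7347]  K=[0.6325]  nu=[2.5759]  x^+=[0.8433]  P^+=[0.1708]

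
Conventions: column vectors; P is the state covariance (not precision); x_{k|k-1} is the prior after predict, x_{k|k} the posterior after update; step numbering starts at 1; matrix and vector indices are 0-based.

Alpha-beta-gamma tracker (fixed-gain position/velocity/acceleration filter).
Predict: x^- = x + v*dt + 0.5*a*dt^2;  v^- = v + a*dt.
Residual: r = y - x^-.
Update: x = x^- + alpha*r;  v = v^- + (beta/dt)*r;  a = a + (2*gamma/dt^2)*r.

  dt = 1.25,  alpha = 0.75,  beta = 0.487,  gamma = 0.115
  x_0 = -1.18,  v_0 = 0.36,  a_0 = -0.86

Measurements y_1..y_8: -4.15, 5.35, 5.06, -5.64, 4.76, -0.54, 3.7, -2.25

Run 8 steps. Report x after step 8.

step 1: x_pred=-1.4019  r=-2.7481  x^+=-3.4630  v^+=-1.7857  a^+=-1.2645
step 2: x_pred=-6.6830  r=12.0330  x^+=2.3418  v^+=1.3217  a^+=0.5067
step 3: x_pred=4.3898  r=0.6702  x^+=4.8924  v^+=2.2162  a^+=0.6054
step 4: x_pred=8.1357  r=-13.7757  x^+=-2.1961  v^+=-2.3940  a^+=-1.4224
step 5: x_pred=-6.2999  r=11.0599  x^+=1.9950  v^+=0.1369  a^+=0.2056
step 6: x_pred=2.3268  r=-2.8668  x^+=0.1767  v^+=-0.7230  a^+=-0.2164
step 7: x_pred=-0.8961  r=4.5961  x^+=2.5510  v^+=0.7972  a^+=0.4602
step 8: x_pred=3.9070  r=-6.1570  x^+=-0.7108  v^+=-1.0264  a^+=-0.4461

x_post = -0.7108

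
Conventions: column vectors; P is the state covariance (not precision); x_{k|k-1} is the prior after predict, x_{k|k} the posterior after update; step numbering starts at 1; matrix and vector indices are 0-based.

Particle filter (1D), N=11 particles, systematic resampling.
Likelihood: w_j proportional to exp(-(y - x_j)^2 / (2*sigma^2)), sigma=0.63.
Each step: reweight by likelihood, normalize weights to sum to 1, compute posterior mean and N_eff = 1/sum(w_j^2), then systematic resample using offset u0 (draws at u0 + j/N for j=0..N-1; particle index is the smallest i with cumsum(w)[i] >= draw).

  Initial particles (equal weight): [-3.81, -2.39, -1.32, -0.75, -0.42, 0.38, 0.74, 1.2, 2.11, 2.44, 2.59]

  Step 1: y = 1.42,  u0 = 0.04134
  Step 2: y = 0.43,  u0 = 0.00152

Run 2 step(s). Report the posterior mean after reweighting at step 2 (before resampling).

step 1: w=[0.0000, 0.0000, 0.0000, 0.0010, 0.0051, 0.0925, 0.2017, 0.3398, 0.1982, 0.0974, 0.0644]  mean=1.4119  Neff=4.5948  idx=[5, 6, 6, 7, 7, 7, 7, 8, 8, 9, 10]
step 2: w=[0.2107, 0.1873, 0.1873, 0.1002, 0.1002, 0.1002, 0.1002, 0.0060, 0.0060, 0.0013, 0.0006]  mean=0.8683  Neff=6.4605  idx=[0, 0, 0, 1, 1, 2, 2, 3, 4, 5, 6]

post_mean = 0.8683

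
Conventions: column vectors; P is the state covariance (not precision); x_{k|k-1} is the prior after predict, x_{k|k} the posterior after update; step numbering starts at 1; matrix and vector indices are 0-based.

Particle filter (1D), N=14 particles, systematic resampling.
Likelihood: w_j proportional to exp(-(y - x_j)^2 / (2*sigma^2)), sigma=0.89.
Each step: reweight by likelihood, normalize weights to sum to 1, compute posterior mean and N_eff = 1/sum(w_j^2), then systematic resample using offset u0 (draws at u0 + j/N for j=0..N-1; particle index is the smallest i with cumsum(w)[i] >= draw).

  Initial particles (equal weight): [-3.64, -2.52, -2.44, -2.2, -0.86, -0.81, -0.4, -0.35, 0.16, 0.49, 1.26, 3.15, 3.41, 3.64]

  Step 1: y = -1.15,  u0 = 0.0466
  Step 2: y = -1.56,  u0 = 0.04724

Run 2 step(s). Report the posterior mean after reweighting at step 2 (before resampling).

step 1: w=[0.0040, 0.0616, 0.0704, 0.1004, 0.1909, 0.1871, 0.1411, 0.1344, 0.0681, 0.0369, 0.0051, 0.0000, 0.0000, 0.0000]  mean=-0.9461  Neff=7.4466  idx=[1, 2, 3, 4, 4, 4, 5, 5, 6, 6, 7, 7, 8, 9]
step 2: w=[0.0753, 0.0826, 0.1040, 0.0989, 0.0989, 0.0989, 0.0945, 0.0945, 0.0576, 0.0576, 0.0535, 0.0535, 0.0208, 0.0095]  mean=-1.1039  Neff=11.9936  idx=[0, 1, 2, 2, 3, 4, 5, 5, 6, 7, 8, 9, 10, 12]

post_mean = -1.1039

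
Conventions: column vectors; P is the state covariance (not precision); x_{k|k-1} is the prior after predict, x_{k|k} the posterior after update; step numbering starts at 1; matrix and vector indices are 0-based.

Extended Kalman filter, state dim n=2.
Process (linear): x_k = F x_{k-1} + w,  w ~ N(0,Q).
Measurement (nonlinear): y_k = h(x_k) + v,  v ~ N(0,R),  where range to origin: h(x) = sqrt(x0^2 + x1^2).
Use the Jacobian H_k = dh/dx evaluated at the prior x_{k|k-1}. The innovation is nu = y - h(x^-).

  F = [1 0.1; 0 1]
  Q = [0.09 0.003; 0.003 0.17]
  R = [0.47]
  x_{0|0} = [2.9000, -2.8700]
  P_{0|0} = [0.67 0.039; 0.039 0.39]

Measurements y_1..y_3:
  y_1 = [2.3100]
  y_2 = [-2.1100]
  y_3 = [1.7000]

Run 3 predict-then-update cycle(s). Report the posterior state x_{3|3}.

step 1: x^-=[2.6130, -2.8700]  P^-=[0.7717 0.0810; 0.0810 0.5600]  H_jac=[0.6732 -0.7394]  S=[1.0453]  K=[0.4397; -0.3440]  nu=[-1.5713]  x^+=[1.9221, -2.3295]  P^+=[0.5696 0.2391; 0.2391 0.4363]
step 2: x^-=[1.6891, -2.3295]  P^-=[0.7118 0.2857; 0.2857 0.6063]  H_jac=[0.5870 -0.8096]  S=[0.8411]  K=[0.2217; -0.3842]  nu=[-4.9875]  x^+=[0.5832, -0.4134]  P^+=[0.6704 0.3574; 0.3574 0.4822]
step 3: x^-=[0.5418, -0.4134]  P^-=[0.8367 0.4086; 0.4086 0.6522]  H_jac=[0.7950 -0.6066]  S=[0.8447]  K=[0.4941; -0.0837]  nu=[1.0185]  x^+=[1.0451, -0.4987]  P^+=[0.6305 0.4436; 0.4436 0.6463]

x_post = [1.0451, -0.4987]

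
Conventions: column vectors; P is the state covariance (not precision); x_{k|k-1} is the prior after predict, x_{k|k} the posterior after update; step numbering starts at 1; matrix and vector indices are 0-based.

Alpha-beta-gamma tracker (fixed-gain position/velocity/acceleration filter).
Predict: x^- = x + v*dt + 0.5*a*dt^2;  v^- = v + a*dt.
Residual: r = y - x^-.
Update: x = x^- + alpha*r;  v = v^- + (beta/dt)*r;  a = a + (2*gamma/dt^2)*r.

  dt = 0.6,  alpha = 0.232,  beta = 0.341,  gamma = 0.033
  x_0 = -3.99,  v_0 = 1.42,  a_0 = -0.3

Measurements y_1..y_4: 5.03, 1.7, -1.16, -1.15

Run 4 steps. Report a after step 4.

a_post = -1.6034

step 1: x_pred=-3.1920  r=8.2220  x^+=-1.2845  v^+=5.9128  a^+=1.2074
step 2: x_pred=2.4805  r=-0.7805  x^+=2.2994  v^+=6.1937  a^+=1.0643
step 3: x_pred=6.2072  r=-7.3672  x^+=4.4980  v^+=2.6452  a^+=-0.2864
step 4: x_pred=6.0336  r=-7.1836  x^+=4.3670  v^+=-1.6093  a^+=-1.6034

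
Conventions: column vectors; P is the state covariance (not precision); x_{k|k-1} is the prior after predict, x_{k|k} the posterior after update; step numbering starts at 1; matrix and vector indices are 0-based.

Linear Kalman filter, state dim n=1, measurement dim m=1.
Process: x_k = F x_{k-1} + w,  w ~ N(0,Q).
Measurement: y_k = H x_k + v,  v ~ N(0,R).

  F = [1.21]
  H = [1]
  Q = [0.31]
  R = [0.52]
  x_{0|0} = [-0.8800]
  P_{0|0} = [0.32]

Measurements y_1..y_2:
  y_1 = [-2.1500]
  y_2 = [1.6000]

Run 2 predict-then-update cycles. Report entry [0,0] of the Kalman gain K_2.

step 1: x^-=[-1.0648]  P^-=[0.7785]  S=[1.2985]  K=[0.5995]  nu=[-1.0852]  x^+=[-1.7154]  P^+=[0.3118]
step 2: x^-=[-2.0757]  P^-=[0.7665]  S=[1.2865]  K=[0.5958]  nu=[3.6757]  x^+=[0.1142]  P^+=[0.3098]

K[0,0] = 0.5958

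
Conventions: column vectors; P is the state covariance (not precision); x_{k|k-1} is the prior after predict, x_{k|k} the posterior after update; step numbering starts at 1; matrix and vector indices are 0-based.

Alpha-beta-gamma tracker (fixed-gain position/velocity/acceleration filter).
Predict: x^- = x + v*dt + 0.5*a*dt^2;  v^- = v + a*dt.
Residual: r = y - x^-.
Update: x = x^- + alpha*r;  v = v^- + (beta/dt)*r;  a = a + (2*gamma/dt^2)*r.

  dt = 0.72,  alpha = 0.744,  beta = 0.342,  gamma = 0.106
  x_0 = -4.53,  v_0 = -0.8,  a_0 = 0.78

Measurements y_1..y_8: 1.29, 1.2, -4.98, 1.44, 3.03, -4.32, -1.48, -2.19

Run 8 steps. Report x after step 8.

x_post = -2.8722

step 1: x_pred=-4.9038  r=6.1938  x^+=-0.2956  v^+=2.7037  a^+=3.3130
step 2: x_pred=2.5097  r=-1.3097  x^+=1.5353  v^+=4.4669  a^+=2.7773
step 3: x_pred=5.4713  r=-10.4513  x^+=-2.3045  v^+=1.5022  a^+=-1.4967
step 4: x_pred=-1.6108  r=3.0508  x^+=0.6590  v^+=1.8737  a^+=-0.2491
step 5: x_pred=1.9435  r=1.0865  x^+=2.7518  v^+=2.2104  a^+=0.1952
step 6: x_pred=4.3940  r=-8.7140  x^+=-2.0892  v^+=-1.7881  a^+=-3.3683
step 7: x_pred=-4.2497  r=2.7697  x^+=-2.1891  v^+=-2.8977  a^+=-2.2357
step 8: x_pred=-4.8549  r=2.6649  x^+=-2.8722  v^+=-3.2415  a^+=-1.1458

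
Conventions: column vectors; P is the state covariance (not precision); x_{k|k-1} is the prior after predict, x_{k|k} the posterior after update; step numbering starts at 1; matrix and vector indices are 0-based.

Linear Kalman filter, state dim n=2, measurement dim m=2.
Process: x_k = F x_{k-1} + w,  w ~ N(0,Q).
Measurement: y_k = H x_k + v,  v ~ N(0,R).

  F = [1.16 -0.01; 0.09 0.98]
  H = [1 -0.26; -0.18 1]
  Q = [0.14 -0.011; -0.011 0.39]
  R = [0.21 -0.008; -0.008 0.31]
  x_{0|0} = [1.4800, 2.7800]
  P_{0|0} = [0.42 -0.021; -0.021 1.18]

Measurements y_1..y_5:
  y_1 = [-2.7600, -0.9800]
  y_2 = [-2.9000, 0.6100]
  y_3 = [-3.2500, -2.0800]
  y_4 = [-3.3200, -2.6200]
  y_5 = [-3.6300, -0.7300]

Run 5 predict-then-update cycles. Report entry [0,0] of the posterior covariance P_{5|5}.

P_post[0,0] = 0.1398

step 1: x^-=[1.6890, 2.8576]  P^-=[0.7058 -0.0026; -0.0026 1.5230]  S=[1.0200 -0.5337; -0.5337 1.8568]  K=[0.7721 0.1521; 0.0454 0.8335]  nu=[-3.7060, -3.5336]  x^+=[-1.7102, -0.2560]  P^+=[0.1800 0.0734; 0.0734 0.2712]
step 2: x^-=[-1.9812, -0.4048]  P^-=[0.3806 0.0885; 0.0885 0.6649]  S=[0.5895 -0.1567; -0.1567 0.9554]  K=[0.6400 0.1259; 0.0392 0.6857]  nu=[-1.0240, 0.6582]  x^+=[-2.5537, 0.0064]  P^+=[0.1492 0.0608; 0.0608 0.2232]
step 3: x^-=[-2.9624, -0.2236]  P^-=[0.3394 0.0714; 0.0714 0.6163]  S=[0.5539 -0.1546; -0.1546 0.9116]  K=[0.6113 0.1150; 0.0256 0.6663]  nu=[-0.3457, -2.3897]  x^+=[-3.4485, -1.8247]  P^+=[0.1421 0.0563; 0.0563 0.2165]
step 4: x^-=[-3.9820, -2.0985]  P^-=[0.3299 0.0657; 0.0657 0.6090]  S=[0.5469 -0.1570; -0.1570 0.9060]  K=[0.6040 0.1116; 0.0208 0.6627]  nu=[0.1164, -1.2382]  x^+=[-4.0499, -2.9167]  P^+=[0.1403 0.0550; 0.0550 0.2152]
step 5: x^-=[-4.6687, -3.2229]  P^-=[0.3275 0.0640; 0.0640 0.6075]  S=[0.5452 -0.1579; -0.1579 0.9051]  K=[0.6021 0.1106; 0.0194 0.6619]  nu=[0.2008, 1.6525]  x^+=[-4.3650, -2.1252]  P^+=[0.1398 0.0546; 0.0546 0.2149]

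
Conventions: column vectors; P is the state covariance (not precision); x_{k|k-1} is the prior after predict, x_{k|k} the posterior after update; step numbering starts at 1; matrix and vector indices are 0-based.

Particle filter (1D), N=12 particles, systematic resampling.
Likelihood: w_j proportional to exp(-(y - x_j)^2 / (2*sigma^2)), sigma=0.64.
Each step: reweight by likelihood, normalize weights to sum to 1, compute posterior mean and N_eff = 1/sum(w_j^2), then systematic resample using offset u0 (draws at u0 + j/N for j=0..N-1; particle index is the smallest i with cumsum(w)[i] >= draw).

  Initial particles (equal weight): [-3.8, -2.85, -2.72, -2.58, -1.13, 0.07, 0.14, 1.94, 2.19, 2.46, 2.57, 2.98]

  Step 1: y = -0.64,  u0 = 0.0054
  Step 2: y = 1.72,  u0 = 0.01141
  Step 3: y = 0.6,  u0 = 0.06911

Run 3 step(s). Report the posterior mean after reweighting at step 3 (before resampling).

step 1: w=[0.0000, 0.0014, 0.0029, 0.0057, 0.4190, 0.3036, 0.2673, 0.0002, 0.0000, 0.0000, 0.0000, 0.0000]  mean=-0.4409  Neff=2.9484  idx=[3, 4, 4, 4, 4, 4, 5, 5, 5, 6, 6, 6]
step 2: w=[0.0000, 0.0002, 0.0002, 0.0002, 0.0002, 0.0002, 0.1437, 0.1437, 0.1437, 0.1893, 0.1893, 0.1893]  mean=0.1086  Neff=5.9009  idx=[6, 6, 7, 7, 8, 8, 9, 9, 10, 10, 11, 11]
step 3: w=[0.0798, 0.0798, 0.0798, 0.0798, 0.0798, 0.0798, 0.0869, 0.0869, 0.0869, 0.0869, 0.0869, 0.0869]  mean=0.1065  Neff=11.9786  idx=[0, 1, 2, 3, 5, 6, 7, 7, 8, 9, 10, 11]

post_mean = 0.1065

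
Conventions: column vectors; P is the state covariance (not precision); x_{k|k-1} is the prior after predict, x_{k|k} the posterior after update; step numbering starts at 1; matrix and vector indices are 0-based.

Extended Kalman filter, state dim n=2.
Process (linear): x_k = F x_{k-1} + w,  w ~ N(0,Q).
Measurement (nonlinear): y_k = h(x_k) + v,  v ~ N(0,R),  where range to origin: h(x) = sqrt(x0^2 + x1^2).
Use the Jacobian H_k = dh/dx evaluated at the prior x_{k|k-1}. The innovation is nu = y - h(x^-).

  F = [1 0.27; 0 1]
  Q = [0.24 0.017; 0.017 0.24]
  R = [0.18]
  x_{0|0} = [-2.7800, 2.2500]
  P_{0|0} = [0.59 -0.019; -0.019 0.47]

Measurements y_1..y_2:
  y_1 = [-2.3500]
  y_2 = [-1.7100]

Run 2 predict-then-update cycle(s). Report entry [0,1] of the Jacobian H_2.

step 1: x^-=[-2.1725, 2.2500]  P^-=[0.8540 0.1249; 0.1249 0.7100]  H_jac=[-0.6946 0.7194]  S=[0.8347]  K=[-0.6031; 0.5080]  nu=[-5.4777]  x^+=[1.1309, -0.5327]  P^+=[0.5505 0.3806; 0.3806 0.4946]
step 2: x^-=[0.9870, -0.5327]  P^-=[1.0320 0.5311; 0.5311 0.7346]  H_jac=[0.8800 -0.4749]  S=[0.7010]  K=[0.9358; 0.1691]  nu=[-2.8316]  x^+=[-1.6628, -1.0115]  P^+=[0.4182 0.4202; 0.4202 0.7146]

H_jac[0,1] = -0.4749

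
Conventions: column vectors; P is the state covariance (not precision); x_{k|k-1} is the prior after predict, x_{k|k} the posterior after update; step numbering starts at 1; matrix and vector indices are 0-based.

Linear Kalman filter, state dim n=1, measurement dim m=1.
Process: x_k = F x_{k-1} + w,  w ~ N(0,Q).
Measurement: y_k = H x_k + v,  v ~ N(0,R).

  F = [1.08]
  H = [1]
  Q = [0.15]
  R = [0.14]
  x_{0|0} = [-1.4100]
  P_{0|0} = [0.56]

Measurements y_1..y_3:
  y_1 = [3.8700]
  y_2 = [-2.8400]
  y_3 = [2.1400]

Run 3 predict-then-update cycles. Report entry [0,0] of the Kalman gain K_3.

K[0,0] = 0.6500

step 1: x^-=[-1.5228]  P^-=[0.8032]  S=[0.9432]  K=[0.8516]  nu=[5.3928]  x^+=[3.0695]  P^+=[0.1192]
step 2: x^-=[3.3151]  P^-=[0.2891]  S=[0.4291]  K=[0.6737]  nu=[-6.1551]  x^+=[-0.8316]  P^+=[0.0943]
step 3: x^-=[-0.8981]  P^-=[0.2600]  S=[0.4000]  K=[0.6500]  nu=[3.0381]  x^+=[1.0767]  P^+=[0.0910]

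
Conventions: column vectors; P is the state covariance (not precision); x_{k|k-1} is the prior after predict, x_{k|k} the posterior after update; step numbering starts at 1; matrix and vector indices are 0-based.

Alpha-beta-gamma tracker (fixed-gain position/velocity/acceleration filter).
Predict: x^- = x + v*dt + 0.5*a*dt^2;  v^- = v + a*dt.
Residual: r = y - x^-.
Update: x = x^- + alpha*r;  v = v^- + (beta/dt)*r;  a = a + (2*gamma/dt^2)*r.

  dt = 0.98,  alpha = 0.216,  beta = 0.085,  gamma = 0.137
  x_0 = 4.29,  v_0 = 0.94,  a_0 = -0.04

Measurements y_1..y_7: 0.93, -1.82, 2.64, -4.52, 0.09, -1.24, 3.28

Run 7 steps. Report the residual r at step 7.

step 1: x_pred=5.1920  r=-4.2620  x^+=4.2714  v^+=0.5311  a^+=-1.2559
step 2: x_pred=4.1888  r=-6.0088  x^+=2.8909  v^+=-1.2209  a^+=-2.9702
step 3: x_pred=0.2682  r=2.3718  x^+=0.7805  v^+=-3.9260  a^+=-2.2936
step 4: x_pred=-4.1683  r=-0.3517  x^+=-4.2443  v^+=-6.2042  a^+=-2.3939
step 5: x_pred=-11.4739  r=11.5639  x^+=-8.9761  v^+=-7.5472  a^+=0.9053
step 6: x_pred=-15.9376  r=14.6976  x^+=-12.7629  v^+=-5.3852  a^+=5.0985
step 7: x_pred=-15.5922  r=18.8722  x^+=-11.5158  v^+=1.2482  a^+=10.4827

resid = 18.8722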